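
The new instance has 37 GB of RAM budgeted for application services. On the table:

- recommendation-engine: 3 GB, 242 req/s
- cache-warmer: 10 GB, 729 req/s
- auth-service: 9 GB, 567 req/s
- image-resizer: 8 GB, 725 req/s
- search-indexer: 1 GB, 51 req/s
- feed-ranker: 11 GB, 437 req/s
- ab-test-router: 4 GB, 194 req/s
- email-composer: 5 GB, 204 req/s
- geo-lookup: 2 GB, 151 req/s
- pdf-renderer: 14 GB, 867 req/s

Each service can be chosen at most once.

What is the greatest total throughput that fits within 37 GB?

Greedy by ratio would take recommendation-engine + cache-warmer + auth-service + image-resizer + search-indexer + ab-test-router + geo-lookup: 37 GB used, total 2659.
The 14 GB tied up in auth-service and search-indexer and ab-test-router is better spent on pdf-renderer — total rises to 2714 (37 GB).

2714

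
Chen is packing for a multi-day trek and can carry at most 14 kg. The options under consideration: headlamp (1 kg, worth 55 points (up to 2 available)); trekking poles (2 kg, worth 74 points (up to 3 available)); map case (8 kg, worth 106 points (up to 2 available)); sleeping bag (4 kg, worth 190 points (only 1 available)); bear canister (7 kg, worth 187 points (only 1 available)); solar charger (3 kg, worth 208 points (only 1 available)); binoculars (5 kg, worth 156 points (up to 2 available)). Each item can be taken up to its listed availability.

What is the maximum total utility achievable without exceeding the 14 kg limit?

A density-first pass picks 2×headlamp + 2×trekking poles + sleeping bag + solar charger — 656 at 13 kg.
Replace headlamp with trekking poles: the trade gains 19 net, giving 675 at 14 kg.
Nothing else within 14 kg beats 675.

675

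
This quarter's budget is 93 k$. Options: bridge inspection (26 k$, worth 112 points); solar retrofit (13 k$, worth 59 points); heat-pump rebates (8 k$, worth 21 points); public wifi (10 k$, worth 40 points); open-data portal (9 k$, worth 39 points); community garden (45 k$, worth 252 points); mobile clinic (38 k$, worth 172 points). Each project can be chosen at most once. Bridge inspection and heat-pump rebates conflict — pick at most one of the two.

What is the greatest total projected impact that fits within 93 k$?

464

Taking the top-ratio projects first gives bridge inspection + solar retrofit + open-data portal + community garden for 462 (93 k$).
But public wifi + community garden + mobile clinic fits in 93 k$ and reaches 464.
The closest alternative, open-data portal + community garden + mobile clinic, reaches only 463.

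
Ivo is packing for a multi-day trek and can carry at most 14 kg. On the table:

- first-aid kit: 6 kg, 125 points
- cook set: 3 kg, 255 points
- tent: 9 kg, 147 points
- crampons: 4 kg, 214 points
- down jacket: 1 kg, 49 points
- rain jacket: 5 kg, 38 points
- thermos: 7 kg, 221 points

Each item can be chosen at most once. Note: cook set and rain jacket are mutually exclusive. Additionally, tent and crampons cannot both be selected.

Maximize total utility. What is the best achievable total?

690

By utility per kg: cook set 85.00, crampons 53.50, down jacket 49.00, thermos 31.57 lead.
Greedy by ratio would take first-aid kit + cook set + crampons + down jacket: 14 kg used, total 643.
The 7 kg tied up in first-aid kit and down jacket is better spent on thermos — total rises to 690 (14 kg).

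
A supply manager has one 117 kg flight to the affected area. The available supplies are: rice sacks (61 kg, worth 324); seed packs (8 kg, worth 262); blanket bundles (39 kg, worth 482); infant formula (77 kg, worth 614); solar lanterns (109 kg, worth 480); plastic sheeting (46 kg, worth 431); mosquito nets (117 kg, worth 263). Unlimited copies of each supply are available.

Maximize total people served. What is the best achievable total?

Best packing: 14×seed packs — 112 kg, 3668 total.
Nothing else within 117 kg beats 3668.

3668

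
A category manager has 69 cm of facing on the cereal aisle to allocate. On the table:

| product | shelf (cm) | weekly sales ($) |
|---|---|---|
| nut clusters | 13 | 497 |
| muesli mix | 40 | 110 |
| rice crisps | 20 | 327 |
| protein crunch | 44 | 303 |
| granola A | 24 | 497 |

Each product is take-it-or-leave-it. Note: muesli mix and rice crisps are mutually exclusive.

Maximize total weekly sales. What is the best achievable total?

The ratio ordering already packs tightly: nut clusters + rice crisps + granola A, 57 cm, 1321.
Runner-up nut clusters + granola A tops out at 994.

1321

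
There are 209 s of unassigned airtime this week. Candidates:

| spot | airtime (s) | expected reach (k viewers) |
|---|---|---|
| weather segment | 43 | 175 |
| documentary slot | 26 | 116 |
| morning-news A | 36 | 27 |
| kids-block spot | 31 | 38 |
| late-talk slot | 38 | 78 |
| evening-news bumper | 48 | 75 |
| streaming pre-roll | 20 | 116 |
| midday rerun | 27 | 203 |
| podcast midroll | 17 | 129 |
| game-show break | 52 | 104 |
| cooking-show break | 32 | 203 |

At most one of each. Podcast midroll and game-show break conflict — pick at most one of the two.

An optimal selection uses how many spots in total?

7

The maximum expected reach within 209 s is 1020.
weather segment + documentary slot + late-talk slot + streaming pre-roll + midday rerun + podcast midroll + cooking-show break hits 1020 at 203 s.
All optima have 7 spots.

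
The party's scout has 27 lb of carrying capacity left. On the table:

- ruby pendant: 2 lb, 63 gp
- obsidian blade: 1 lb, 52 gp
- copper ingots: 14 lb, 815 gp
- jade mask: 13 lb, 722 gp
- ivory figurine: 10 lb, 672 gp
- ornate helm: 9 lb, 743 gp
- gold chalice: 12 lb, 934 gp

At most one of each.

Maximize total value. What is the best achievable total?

1801

Ranking by ratio (value/lb): ornate helm 82.56, gold chalice 77.83, ivory figurine 67.20, copper ingots 58.21.
Taking the top-ratio items first gives ruby pendant + obsidian blade + ornate helm + gold chalice for 1792 (24 lb).
The 11 lb tied up in ruby pendant and ornate helm is better spent on copper ingots — total rises to 1801 (27 lb).
Next best is ruby pendant + obsidian blade + ornate helm + gold chalice at 1792 (24 lb) — short by 9.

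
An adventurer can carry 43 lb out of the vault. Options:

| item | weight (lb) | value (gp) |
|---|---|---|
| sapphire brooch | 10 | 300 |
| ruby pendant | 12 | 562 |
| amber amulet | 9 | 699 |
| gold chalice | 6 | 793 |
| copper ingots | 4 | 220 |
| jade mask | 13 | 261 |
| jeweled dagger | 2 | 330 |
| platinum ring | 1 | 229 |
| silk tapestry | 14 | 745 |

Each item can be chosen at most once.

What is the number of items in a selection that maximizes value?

5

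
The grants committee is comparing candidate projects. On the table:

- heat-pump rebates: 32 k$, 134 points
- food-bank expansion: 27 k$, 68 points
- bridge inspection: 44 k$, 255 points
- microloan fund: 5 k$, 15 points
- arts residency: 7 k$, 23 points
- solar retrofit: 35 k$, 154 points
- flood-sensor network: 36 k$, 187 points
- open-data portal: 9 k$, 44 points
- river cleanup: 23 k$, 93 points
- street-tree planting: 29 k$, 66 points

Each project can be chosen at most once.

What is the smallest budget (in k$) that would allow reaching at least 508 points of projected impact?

96

Need the lightest bundle worth ≥ 508.
bridge inspection + arts residency + flood-sensor network + open-data portal: 509 projected impact at 96 k$.
No combination under 96 k$ hits 508.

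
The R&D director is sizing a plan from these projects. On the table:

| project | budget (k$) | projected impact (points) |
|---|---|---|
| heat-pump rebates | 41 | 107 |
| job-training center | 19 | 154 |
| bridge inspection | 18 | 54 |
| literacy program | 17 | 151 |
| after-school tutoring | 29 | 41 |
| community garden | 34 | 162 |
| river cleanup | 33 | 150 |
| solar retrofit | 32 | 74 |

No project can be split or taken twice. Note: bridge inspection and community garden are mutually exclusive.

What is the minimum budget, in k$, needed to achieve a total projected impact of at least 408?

69

Look for the lowest-budget combination reaching 408.
job-training center + literacy program + river cleanup reaches 455 using 69 k$.
Any bundle with less than 69 k$ falls short of 408.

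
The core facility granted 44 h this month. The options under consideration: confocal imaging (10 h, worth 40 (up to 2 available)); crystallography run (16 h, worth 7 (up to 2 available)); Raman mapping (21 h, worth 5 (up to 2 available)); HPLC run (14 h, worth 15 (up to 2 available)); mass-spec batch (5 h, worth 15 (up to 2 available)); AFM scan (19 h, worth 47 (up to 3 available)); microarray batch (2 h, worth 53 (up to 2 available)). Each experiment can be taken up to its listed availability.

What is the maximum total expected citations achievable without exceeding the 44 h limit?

233

A density-first pass picks 2×confocal imaging + 2×mass-spec batch + 2×microarray batch — 216 at 34 h.
Replace 2×mass-spec batch with AFM scan: the trade gains 17 net, giving 233 at 43 h.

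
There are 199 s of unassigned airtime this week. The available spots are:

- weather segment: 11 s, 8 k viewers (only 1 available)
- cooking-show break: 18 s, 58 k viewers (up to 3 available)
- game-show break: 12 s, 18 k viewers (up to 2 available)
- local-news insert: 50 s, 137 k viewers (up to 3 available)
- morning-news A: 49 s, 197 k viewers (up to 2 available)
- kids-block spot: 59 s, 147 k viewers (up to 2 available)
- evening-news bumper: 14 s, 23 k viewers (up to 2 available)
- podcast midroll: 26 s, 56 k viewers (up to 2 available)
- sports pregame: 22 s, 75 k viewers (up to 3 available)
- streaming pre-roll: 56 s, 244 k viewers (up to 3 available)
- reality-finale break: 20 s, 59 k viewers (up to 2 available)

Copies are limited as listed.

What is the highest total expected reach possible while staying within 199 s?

Filling by ratio: sports pregame + 3×streaming pre-roll for 807, with 9 s left unused.
The 22 s tied up in sports pregame is better spent on cooking-show break + game-show break — total rises to 808 (198 s).

808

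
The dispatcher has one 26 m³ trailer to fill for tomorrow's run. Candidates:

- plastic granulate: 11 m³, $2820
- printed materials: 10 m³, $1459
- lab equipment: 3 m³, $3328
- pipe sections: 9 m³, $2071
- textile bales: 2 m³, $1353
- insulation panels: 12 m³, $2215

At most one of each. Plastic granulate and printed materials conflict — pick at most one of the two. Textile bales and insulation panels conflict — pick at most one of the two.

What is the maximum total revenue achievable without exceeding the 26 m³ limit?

9572

By revenue per m³: lab equipment 1109.33, textile bales 676.50, plastic granulate 256.36 lead.
Plastic granulate + lab equipment + pipe sections + textile bales uses 25 of the 26 m³ and totals 9572.
That's the maximum — no feasible swap from here does better than 9572.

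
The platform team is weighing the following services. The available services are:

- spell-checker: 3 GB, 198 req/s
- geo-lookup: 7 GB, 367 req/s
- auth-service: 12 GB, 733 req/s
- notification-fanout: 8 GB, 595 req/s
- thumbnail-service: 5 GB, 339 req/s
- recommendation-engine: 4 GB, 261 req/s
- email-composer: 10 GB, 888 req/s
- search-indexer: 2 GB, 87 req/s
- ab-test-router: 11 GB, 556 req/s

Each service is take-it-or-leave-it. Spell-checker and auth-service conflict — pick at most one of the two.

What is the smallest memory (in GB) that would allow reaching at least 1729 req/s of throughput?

22

Look for the lowest-memory combination reaching 1729.
notification-fanout + recommendation-engine + email-composer: 1744 throughput at 22 GB.
No combination under 22 GB hits 1729.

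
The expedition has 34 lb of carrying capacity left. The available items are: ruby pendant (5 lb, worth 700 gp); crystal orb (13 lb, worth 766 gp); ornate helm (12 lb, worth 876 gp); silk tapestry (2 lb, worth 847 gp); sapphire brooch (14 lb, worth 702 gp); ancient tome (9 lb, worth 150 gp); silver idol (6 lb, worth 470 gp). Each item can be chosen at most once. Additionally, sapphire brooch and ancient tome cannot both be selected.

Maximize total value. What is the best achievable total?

3189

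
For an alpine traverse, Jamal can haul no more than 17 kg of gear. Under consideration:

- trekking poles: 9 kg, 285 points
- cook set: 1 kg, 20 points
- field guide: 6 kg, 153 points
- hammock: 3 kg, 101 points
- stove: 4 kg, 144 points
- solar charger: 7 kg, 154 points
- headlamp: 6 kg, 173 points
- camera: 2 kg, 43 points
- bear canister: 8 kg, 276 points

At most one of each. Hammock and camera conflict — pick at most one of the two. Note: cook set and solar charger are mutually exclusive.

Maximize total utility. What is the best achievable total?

561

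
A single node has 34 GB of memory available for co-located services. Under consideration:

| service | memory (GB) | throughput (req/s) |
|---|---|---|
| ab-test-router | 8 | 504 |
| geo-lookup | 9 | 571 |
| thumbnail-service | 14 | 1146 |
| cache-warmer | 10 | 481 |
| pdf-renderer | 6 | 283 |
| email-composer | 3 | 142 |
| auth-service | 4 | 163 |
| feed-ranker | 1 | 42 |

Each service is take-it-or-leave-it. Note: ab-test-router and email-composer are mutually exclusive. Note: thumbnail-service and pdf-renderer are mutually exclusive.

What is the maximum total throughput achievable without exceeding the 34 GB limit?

2263

Ab-test-router + geo-lookup + thumbnail-service + feed-ranker uses 32 of the 34 GB and totals 2263.
Next best is geo-lookup + thumbnail-service + cache-warmer + feed-ranker at 2240 (34 GB) — short by 23.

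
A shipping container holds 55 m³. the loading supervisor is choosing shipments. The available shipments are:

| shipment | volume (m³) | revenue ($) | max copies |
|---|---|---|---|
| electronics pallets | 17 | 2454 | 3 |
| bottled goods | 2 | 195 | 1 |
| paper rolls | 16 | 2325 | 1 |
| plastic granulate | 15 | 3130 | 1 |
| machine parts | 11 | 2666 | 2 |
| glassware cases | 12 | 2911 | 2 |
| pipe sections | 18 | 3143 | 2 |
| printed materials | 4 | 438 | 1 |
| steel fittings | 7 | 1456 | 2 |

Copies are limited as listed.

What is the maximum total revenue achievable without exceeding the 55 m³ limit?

12805

Ranking by ratio (revenue/m³): glassware cases 242.58, machine parts 242.36, plastic granulate 208.67, steel fittings 208.00.
Best packing: bottled goods + 2×machine parts + 2×glassware cases + steel fittings — 55 m³, 12805 total.
Every other selection either busts 55 m³ or exceeds an availability limit or fails to beat 12805.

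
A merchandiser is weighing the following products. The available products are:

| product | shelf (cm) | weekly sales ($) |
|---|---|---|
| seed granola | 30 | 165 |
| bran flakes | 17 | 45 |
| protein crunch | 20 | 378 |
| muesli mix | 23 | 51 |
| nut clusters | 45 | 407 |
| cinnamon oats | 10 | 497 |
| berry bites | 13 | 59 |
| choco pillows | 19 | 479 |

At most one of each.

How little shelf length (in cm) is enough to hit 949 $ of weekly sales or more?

29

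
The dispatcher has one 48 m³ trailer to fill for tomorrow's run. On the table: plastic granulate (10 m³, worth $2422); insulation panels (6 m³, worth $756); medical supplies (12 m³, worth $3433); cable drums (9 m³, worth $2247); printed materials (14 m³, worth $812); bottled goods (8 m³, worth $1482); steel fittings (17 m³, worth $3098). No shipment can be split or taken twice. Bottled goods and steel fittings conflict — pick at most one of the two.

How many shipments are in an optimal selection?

4

Optimal total is 11200.
For example plastic granulate + medical supplies + cable drums + steel fittings achieves it, using 48 m³.
Every optimal selection uses 4 shipments.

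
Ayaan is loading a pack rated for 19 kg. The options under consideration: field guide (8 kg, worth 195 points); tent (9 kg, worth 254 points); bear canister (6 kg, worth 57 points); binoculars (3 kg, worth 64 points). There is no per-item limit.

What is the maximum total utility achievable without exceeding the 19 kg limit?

2×tent uses 18 of the 19 kg and totals 508.
Nothing else within 19 kg beats 508.

508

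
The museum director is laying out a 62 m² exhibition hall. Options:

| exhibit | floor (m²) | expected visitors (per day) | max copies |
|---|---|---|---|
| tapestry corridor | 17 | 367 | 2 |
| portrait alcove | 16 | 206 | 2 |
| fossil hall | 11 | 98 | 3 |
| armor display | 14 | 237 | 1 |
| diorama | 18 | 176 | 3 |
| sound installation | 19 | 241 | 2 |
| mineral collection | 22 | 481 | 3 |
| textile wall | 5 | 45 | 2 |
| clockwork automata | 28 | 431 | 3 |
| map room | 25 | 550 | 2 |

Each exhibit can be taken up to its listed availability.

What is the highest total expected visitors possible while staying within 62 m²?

1329

Density check — map room 22.00, mineral collection 21.86, tapestry corridor 21.59 are the best per m².
The ratio heuristic lands on 2×textile wall + 2×map room (1190) but leaves 2 m² idle.
The 60 m² tied up in 2×textile wall and 2×map room is better spent on tapestry corridor + 2×mineral collection — total rises to 1329 (61 m²).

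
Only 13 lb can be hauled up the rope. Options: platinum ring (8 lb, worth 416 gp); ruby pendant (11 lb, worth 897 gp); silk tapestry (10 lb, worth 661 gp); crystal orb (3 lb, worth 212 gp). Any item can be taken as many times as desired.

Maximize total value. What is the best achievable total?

897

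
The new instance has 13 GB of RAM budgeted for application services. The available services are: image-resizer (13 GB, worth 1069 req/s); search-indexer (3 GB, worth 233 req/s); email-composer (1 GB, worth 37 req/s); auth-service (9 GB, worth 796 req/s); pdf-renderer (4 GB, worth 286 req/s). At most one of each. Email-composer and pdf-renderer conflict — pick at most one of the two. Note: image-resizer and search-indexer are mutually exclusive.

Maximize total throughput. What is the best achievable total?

1082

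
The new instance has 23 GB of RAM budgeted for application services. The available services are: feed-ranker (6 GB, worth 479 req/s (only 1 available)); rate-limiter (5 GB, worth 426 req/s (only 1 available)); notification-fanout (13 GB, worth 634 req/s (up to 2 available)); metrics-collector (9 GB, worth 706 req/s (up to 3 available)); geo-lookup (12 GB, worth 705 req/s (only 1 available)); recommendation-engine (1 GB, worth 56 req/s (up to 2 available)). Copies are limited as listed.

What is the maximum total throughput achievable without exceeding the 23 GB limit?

1838

Ranking by ratio (throughput/GB): rate-limiter 85.20, feed-ranker 79.83, metrics-collector 78.44, geo-lookup 58.75.
Greedy by ratio would take feed-ranker + rate-limiter + metrics-collector + 2×recommendation-engine: 22 GB used, total 1723.
The 8 GB tied up in feed-ranker and 2×recommendation-engine is better spent on metrics-collector — total rises to 1838 (23 GB).
Nothing else within 23 GB beats 1838.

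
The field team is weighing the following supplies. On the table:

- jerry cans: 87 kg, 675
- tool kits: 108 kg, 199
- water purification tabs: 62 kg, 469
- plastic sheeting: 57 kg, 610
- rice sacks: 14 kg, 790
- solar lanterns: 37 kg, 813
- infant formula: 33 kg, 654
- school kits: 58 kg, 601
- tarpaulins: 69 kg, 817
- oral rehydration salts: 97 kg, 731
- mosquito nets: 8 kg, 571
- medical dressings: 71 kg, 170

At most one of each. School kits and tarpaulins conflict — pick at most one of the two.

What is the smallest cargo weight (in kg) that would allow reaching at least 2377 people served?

Need the lightest bundle worth ≥ 2377.
Taking rice sacks + solar lanterns + infant formula + mosquito nets gives 2828 (≥ 2377) for 92 kg.
Below 92 kg the best achievable stays under 2377.

92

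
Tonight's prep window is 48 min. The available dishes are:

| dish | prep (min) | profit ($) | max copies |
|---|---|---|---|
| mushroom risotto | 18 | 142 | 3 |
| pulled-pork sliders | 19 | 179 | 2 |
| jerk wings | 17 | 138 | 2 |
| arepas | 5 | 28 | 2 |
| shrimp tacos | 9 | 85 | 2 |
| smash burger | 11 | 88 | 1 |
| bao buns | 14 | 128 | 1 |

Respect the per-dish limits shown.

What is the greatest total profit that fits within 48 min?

443

Ranking by ratio (profit/min): shrimp tacos 9.44, pulled-pork sliders 9.42, bao buns 9.14.
A density-first pass picks pulled-pork sliders + 2×shrimp tacos + smash burger — 437 at 48 min.
Dropping shrimp tacos and smash burger frees 20 min; slotting in pulled-pork sliders (19 min) lifts the total to 443 at 47 min.
Every other selection either busts 48 min or exceeds an availability limit or fails to beat 443.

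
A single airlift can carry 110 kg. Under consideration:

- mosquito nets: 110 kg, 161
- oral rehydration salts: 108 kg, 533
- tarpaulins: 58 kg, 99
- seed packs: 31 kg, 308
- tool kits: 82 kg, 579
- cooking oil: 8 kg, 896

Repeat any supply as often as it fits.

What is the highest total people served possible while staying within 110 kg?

The ratio ordering already packs tightly: 13×cooking oil, 104 kg, 11648.
No other feasible combination exceeds 11648.

11648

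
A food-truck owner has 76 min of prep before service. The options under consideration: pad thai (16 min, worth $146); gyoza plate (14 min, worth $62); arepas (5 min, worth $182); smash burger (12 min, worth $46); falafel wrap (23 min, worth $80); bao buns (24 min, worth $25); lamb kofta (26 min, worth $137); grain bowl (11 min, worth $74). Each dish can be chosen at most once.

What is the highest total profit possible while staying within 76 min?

601

The ratio ordering already packs tightly: pad thai + gyoza plate + arepas + lamb kofta + grain bowl, 72 min, 601.
That's the maximum — no swap from here does better than 601.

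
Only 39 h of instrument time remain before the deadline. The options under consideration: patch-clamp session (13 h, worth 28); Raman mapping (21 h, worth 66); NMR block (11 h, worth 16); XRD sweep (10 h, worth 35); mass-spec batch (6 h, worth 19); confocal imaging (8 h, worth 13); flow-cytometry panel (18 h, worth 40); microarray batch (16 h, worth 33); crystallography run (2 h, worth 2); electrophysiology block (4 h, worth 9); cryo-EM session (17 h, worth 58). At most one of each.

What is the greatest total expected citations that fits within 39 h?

A density-first pass picks XRD sweep + mass-spec batch + crystallography run + electrophysiology block + cryo-EM session — 123 at 39 h.
A better packing is Raman mapping + cryo-EM session: 38 h, total 124.
The spare 1 h is too small for any remaining experiment, and no exchange beats 124.

124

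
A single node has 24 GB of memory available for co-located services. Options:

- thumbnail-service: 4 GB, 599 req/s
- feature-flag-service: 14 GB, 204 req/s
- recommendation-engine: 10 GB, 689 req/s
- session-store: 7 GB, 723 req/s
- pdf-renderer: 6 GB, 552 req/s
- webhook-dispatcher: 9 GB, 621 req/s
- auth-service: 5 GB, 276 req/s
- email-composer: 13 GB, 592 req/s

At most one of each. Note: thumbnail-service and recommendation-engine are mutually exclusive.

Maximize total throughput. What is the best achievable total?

Thumbnail-service + session-store + pdf-renderer + auth-service uses 22 of the 24 GB and totals 2150.

2150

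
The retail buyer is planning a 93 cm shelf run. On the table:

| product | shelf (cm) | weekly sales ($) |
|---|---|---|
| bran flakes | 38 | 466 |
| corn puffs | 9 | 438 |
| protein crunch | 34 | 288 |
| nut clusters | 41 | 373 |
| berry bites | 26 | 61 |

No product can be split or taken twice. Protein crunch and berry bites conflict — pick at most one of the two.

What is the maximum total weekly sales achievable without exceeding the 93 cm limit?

1277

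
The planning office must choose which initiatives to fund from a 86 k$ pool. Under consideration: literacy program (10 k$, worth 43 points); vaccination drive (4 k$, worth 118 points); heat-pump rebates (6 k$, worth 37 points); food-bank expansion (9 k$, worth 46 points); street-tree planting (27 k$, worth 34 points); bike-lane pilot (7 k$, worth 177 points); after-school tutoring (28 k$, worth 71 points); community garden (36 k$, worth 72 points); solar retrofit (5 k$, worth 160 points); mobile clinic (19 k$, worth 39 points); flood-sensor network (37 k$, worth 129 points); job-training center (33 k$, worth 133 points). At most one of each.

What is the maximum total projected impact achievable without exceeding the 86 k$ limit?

Filling by ratio: literacy program + vaccination drive + heat-pump rebates + food-bank expansion + bike-lane pilot + solar retrofit + job-training center for 714, with 12 k$ left unused.
The 25 k$ tied up in literacy program and heat-pump rebates and food-bank expansion is better spent on flood-sensor network — total rises to 717 (86 k$).

717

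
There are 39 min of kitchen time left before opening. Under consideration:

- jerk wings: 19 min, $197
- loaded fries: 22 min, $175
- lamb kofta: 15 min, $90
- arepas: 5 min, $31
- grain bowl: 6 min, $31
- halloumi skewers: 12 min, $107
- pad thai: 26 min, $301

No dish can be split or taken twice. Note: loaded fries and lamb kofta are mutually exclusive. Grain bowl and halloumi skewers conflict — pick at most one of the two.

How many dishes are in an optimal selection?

2

The maximum profit within 39 min is 408.
One optimal bundle: halloumi skewers + pad thai (38 min).
All optima have 2 dishes.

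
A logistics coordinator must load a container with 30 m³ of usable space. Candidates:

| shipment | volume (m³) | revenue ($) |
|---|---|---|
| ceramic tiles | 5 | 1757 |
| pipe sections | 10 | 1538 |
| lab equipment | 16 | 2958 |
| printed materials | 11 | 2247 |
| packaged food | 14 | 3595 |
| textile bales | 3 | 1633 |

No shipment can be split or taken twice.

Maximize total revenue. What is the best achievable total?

Filling by ratio: ceramic tiles + packaged food + textile bales for 6985, with 8 m³ left unused.
Replace textile bales with printed materials: the trade gains 614 net, giving 7599 at 30 m³.

7599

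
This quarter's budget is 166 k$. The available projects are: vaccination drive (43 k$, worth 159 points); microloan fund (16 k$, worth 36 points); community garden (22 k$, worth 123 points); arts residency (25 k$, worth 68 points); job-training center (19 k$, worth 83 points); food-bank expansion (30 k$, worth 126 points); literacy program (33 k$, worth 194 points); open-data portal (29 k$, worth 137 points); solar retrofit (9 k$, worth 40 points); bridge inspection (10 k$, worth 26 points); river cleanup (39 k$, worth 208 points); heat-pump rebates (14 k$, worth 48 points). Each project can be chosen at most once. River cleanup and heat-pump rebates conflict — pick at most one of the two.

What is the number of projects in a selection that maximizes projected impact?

6

Optimal total is 828.
community garden + food-bank expansion + literacy program + open-data portal + solar retrofit + river cleanup hits 828 at 162 k$.
All optima have 6 projects.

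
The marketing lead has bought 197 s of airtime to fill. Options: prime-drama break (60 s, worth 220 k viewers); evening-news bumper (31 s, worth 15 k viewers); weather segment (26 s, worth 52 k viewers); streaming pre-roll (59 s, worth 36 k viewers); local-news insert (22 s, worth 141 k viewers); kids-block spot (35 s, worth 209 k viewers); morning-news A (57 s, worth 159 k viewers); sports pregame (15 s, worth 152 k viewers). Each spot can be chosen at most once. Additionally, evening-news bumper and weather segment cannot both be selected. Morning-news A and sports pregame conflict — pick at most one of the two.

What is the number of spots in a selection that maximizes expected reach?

5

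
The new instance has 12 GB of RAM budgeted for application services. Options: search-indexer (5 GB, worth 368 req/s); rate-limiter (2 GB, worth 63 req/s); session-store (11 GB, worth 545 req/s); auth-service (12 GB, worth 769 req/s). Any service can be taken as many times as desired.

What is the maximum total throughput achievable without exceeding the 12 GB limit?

Ranking by ratio (throughput/GB): search-indexer 73.60, auth-service 64.08, session-store 49.55.
Taking 2×search-indexer + rate-limiter: 12 GB used, 799 in throughput.

799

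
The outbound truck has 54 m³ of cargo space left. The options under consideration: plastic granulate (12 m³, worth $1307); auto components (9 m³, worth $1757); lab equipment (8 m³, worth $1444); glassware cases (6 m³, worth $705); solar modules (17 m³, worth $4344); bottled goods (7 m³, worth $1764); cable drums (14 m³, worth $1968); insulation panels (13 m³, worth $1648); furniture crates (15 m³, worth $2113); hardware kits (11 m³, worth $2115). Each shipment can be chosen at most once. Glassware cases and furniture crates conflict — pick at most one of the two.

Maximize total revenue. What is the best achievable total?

11424

The ratio ordering already packs tightly: auto components + lab equipment + solar modules + bottled goods + hardware kits, 52 m³, 11424.
Every other selection either busts 54 m³ or breaks a pairing rule or fails to beat 11424.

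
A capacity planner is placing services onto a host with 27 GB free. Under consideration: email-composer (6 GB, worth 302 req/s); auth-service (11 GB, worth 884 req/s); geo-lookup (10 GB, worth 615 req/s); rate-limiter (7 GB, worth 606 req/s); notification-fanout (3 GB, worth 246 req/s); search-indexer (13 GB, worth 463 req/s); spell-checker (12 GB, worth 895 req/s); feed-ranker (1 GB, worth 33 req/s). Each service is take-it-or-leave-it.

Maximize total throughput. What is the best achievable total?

2058

Ranking by ratio (throughput/GB): rate-limiter 86.57, notification-fanout 82.00, auth-service 80.36, spell-checker 74.58.
Greedy by ratio would take email-composer + auth-service + rate-limiter + notification-fanout: 27 GB used, total 2038.
The 13 GB tied up in email-composer and rate-limiter is better spent on spell-checker + feed-ranker — total rises to 2058 (27 GB).
The closest alternative, email-composer + auth-service + rate-limiter + notification-fanout, reaches only 2038.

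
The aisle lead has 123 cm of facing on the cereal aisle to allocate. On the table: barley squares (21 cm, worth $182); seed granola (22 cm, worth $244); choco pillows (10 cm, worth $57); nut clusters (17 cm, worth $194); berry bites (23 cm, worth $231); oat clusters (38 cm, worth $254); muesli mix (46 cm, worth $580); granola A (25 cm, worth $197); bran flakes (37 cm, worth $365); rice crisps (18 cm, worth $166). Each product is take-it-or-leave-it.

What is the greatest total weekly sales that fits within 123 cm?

Filling by ratio: seed granola + choco pillows + nut clusters + berry bites + muesli mix for 1306, with 5 cm left unused.
Dropping choco pillows and berry bites frees 33 cm; slotting in bran flakes (37 cm) lifts the total to 1383 at 122 cm.
Next best is nut clusters + berry bites + muesli mix + bran flakes at 1370 (123 cm) — short by 13.

1383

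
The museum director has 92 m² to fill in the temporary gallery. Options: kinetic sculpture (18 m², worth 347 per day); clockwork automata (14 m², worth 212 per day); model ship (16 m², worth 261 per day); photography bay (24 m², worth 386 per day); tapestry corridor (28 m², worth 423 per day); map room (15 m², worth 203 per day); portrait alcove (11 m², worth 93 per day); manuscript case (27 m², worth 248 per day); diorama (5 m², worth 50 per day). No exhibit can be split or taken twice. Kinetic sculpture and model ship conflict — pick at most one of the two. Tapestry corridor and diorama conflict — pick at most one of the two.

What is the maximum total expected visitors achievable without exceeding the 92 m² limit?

1368

By expected visitors per m²: kinetic sculpture 19.28, model ship 16.31, photography bay 16.08, clockwork automata 15.14 lead.
Taking kinetic sculpture + clockwork automata + photography bay + tapestry corridor: 84 m² used, 1368 in expected visitors.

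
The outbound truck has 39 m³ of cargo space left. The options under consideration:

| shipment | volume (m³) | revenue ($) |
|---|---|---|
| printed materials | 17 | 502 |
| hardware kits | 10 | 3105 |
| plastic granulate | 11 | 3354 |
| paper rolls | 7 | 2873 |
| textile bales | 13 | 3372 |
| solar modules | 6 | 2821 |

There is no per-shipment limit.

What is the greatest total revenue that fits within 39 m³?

17082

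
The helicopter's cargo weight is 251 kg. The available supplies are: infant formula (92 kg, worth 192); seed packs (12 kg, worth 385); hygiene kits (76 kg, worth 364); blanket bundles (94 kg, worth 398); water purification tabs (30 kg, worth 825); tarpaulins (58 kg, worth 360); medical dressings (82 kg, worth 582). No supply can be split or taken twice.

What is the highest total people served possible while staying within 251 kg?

2190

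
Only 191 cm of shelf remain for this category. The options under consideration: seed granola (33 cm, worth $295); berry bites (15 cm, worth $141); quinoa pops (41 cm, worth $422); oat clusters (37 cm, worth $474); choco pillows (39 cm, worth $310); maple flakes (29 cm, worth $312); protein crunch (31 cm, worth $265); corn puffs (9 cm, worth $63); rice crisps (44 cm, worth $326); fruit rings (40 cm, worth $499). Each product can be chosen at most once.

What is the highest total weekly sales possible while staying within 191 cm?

2065

Filling by ratio: berry bites + quinoa pops + oat clusters + maple flakes + corn puffs + fruit rings for 1911, with 20 cm left unused.
Replace berry bites with seed granola: the trade gains 154 net, giving 2065 at 189 cm.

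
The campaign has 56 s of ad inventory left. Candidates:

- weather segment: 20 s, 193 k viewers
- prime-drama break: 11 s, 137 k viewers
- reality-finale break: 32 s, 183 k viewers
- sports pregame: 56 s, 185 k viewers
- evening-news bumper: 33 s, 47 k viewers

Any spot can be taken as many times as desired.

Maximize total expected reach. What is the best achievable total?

685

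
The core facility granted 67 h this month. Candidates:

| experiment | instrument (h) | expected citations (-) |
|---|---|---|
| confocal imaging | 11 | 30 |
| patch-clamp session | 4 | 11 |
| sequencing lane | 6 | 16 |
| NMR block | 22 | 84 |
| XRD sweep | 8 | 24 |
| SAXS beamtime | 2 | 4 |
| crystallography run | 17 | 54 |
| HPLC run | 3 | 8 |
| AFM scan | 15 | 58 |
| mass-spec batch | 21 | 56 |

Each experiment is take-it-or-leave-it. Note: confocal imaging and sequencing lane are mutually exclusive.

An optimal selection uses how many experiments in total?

6

Best achievable expected citations is 232.
For example NMR block + XRD sweep + SAXS beamtime + crystallography run + HPLC run + AFM scan achieves it, using 67 h.
All optima have 6 experiments.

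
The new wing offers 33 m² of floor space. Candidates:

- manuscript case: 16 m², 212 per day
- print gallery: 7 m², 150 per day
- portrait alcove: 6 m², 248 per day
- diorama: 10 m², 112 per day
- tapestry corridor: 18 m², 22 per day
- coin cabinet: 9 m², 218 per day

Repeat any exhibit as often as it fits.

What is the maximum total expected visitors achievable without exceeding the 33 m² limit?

1240

Ranking by ratio (expected visitors/m²): portrait alcove 41.33, coin cabinet 24.22, print gallery 21.43, manuscript case 13.25.
Best packing: 5×portrait alcove — 30 m², 1240 total.
Every other selection either busts 33 m² or fails to beat 1240.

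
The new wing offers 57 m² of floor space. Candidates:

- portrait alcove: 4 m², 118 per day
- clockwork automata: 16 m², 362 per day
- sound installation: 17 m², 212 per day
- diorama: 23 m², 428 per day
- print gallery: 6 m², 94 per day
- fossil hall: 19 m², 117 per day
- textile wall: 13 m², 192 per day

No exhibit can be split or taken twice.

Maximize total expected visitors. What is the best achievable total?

1100

A density-first pass picks portrait alcove + clockwork automata + diorama + print gallery — 1002 at 49 m².
Replace print gallery with textile wall: the trade gains 98 net, giving 1100 at 56 m².
Runner-up clockwork automata + sound installation + diorama tops out at 1002.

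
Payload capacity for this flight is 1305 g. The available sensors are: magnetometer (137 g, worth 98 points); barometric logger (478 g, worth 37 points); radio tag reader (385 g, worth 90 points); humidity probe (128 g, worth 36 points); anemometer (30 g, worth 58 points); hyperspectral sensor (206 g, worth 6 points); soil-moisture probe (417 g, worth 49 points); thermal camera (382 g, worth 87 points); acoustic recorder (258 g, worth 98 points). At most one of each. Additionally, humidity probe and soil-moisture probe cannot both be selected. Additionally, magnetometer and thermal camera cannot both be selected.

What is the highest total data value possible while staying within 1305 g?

Density check — anemometer 1.93, magnetometer 0.72, acoustic recorder 0.38 are the best per g.
The ratio heuristic lands on magnetometer + radio tag reader + humidity probe + anemometer + hyperspectral sensor + acoustic recorder (386) but leaves 161 g idle.
Dropping humidity probe and hyperspectral sensor frees 334 g; slotting in soil-moisture probe (417 g) lifts the total to 393 at 1227 g.
The closest alternative, magnetometer + radio tag reader + humidity probe + anemometer + hyperspectral sensor + acoustic recorder, reaches only 386.

393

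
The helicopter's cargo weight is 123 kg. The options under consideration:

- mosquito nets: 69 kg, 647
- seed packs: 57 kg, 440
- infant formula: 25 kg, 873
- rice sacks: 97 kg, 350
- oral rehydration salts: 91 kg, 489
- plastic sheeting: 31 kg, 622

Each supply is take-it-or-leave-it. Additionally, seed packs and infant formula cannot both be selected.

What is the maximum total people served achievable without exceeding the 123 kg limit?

1520

Best packing: mosquito nets + infant formula — 94 kg, 1520 total.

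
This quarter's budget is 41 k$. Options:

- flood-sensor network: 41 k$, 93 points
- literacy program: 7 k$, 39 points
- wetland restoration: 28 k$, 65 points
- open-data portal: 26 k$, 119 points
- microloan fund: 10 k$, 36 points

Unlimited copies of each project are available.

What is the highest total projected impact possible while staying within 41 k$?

By projected impact per k$: literacy program 5.57, open-data portal 4.58, microloan fund 3.60 lead.
Filling by ratio: 5×literacy program for 195, with 6 k$ left unused.
Replace 3×literacy program with open-data portal: the trade gains 2 net, giving 197 at 40 k$.
The spare 1 k$ is too small for any remaining project, and no exchange beats 197.

197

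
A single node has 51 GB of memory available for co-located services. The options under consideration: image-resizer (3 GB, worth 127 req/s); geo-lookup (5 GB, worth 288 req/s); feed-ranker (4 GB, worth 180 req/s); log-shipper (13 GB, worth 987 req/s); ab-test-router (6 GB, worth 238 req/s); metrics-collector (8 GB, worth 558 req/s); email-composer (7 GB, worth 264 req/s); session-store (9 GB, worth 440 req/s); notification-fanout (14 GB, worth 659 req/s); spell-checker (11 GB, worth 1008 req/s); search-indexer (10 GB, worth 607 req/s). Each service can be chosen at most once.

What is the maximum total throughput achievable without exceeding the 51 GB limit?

3628

Geo-lookup + feed-ranker + log-shipper + metrics-collector + spell-checker + search-indexer uses 51 of the 51 GB and totals 3628.
Every other selection either busts 51 GB or fails to beat 3628.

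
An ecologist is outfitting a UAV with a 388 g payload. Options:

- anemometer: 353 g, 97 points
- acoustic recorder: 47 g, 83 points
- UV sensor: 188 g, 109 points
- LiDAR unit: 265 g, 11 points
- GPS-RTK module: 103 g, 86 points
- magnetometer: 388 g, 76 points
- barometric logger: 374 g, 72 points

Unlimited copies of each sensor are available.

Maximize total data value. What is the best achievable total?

664

Ranking by ratio (data value/g): acoustic recorder 1.77, GPS-RTK module 0.83, UV sensor 0.58, anemometer 0.27.
The ratio ordering already packs tightly: 8×acoustic recorder, 376 g, 664.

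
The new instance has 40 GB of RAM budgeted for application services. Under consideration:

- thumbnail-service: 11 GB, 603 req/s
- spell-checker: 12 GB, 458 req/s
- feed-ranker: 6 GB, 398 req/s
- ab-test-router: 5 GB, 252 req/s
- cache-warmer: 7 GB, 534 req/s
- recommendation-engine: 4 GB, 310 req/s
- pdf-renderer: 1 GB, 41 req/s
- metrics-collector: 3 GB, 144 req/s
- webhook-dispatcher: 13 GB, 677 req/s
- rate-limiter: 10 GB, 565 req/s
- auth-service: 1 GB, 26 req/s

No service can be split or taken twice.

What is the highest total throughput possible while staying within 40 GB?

2484

By throughput per GB: recommendation-engine 77.50, cache-warmer 76.29, feed-ranker 66.33, rate-limiter 56.50 lead.
A density-first pass picks thumbnail-service + feed-ranker + cache-warmer + recommendation-engine + pdf-renderer + rate-limiter + auth-service — 2477 at 40 GB.
Replace thumbnail-service and pdf-renderer and auth-service with webhook-dispatcher: the trade gains 7 net, giving 2484 at 40 GB.
The closest alternative, thumbnail-service + feed-ranker + cache-warmer + recommendation-engine + pdf-renderer + rate-limiter + auth-service, reaches only 2477.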